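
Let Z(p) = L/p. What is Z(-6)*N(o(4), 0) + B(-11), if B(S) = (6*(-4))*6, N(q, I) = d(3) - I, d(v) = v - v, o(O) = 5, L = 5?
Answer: -144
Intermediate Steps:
d(v) = 0
N(q, I) = -I (N(q, I) = 0 - I = -I)
B(S) = -144 (B(S) = -24*6 = -144)
Z(p) = 5/p
Z(-6)*N(o(4), 0) + B(-11) = (5/(-6))*(-1*0) - 144 = (5*(-⅙))*0 - 144 = -⅚*0 - 144 = 0 - 144 = -144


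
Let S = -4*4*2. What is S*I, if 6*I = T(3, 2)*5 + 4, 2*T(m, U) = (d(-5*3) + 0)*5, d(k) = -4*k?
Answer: -12064/3 ≈ -4021.3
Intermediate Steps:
T(m, U) = 150 (T(m, U) = ((-(-20)*3 + 0)*5)/2 = ((-4*(-15) + 0)*5)/2 = ((60 + 0)*5)/2 = (60*5)/2 = (½)*300 = 150)
S = -32 (S = -16*2 = -32)
I = 377/3 (I = (150*5 + 4)/6 = (750 + 4)/6 = (⅙)*754 = 377/3 ≈ 125.67)
S*I = -32*377/3 = -12064/3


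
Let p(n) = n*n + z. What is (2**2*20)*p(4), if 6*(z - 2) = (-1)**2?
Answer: 4360/3 ≈ 1453.3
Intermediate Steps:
z = 13/6 (z = 2 + (1/6)*(-1)**2 = 2 + (1/6)*1 = 2 + 1/6 = 13/6 ≈ 2.1667)
p(n) = 13/6 + n**2 (p(n) = n*n + 13/6 = n**2 + 13/6 = 13/6 + n**2)
(2**2*20)*p(4) = (2**2*20)*(13/6 + 4**2) = (4*20)*(13/6 + 16) = 80*(109/6) = 4360/3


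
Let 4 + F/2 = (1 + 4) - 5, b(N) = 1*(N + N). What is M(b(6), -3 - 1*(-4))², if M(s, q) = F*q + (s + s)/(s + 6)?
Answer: 400/9 ≈ 44.444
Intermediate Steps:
b(N) = 2*N (b(N) = 1*(2*N) = 2*N)
F = -8 (F = -8 + 2*((1 + 4) - 5) = -8 + 2*(5 - 5) = -8 + 2*0 = -8 + 0 = -8)
M(s, q) = -8*q + 2*s/(6 + s) (M(s, q) = -8*q + (s + s)/(s + 6) = -8*q + (2*s)/(6 + s) = -8*q + 2*s/(6 + s))
M(b(6), -3 - 1*(-4))² = (2*(2*6 - 24*(-3 - 1*(-4)) - 4*(-3 - 1*(-4))*2*6)/(6 + 2*6))² = (2*(12 - 24*(-3 + 4) - 4*(-3 + 4)*12)/(6 + 12))² = (2*(12 - 24*1 - 4*1*12)/18)² = (2*(1/18)*(12 - 24 - 48))² = (2*(1/18)*(-60))² = (-20/3)² = 400/9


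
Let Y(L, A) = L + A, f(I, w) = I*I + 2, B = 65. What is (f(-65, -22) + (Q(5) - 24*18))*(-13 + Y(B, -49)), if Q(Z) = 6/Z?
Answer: 56943/5 ≈ 11389.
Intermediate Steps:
f(I, w) = 2 + I² (f(I, w) = I² + 2 = 2 + I²)
Y(L, A) = A + L
(f(-65, -22) + (Q(5) - 24*18))*(-13 + Y(B, -49)) = ((2 + (-65)²) + (6/5 - 24*18))*(-13 + (-49 + 65)) = ((2 + 4225) + (6*(⅕) - 432))*(-13 + 16) = (4227 + (6/5 - 432))*3 = (4227 - 2154/5)*3 = (18981/5)*3 = 56943/5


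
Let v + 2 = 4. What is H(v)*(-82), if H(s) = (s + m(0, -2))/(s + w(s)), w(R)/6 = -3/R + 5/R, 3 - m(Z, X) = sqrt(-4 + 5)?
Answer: -41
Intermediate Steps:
v = 2 (v = -2 + 4 = 2)
m(Z, X) = 2 (m(Z, X) = 3 - sqrt(-4 + 5) = 3 - sqrt(1) = 3 - 1*1 = 3 - 1 = 2)
w(R) = 12/R (w(R) = 6*(-3/R + 5/R) = 6*(2/R) = 12/R)
H(s) = (2 + s)/(s + 12/s) (H(s) = (s + 2)/(s + 12/s) = (2 + s)/(s + 12/s))
H(v)*(-82) = (2*(2 + 2)/(12 + 2**2))*(-82) = (2*4/(12 + 4))*(-82) = (2*4/16)*(-82) = (2*(1/16)*4)*(-82) = (1/2)*(-82) = -41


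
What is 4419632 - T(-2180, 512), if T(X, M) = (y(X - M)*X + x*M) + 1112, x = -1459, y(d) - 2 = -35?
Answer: 5093588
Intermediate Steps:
y(d) = -33 (y(d) = 2 - 35 = -33)
T(X, M) = 1112 - 1459*M - 33*X (T(X, M) = (-33*X - 1459*M) + 1112 = (-1459*M - 33*X) + 1112 = 1112 - 1459*M - 33*X)
4419632 - T(-2180, 512) = 4419632 - (1112 - 1459*512 - 33*(-2180)) = 4419632 - (1112 - 747008 + 71940) = 4419632 - 1*(-673956) = 4419632 + 673956 = 5093588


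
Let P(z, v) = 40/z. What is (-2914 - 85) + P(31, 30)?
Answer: -92929/31 ≈ -2997.7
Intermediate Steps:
(-2914 - 85) + P(31, 30) = (-2914 - 85) + 40/31 = -2999 + 40*(1/31) = -2999 + 40/31 = -92929/31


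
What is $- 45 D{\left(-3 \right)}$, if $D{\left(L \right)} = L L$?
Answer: $-405$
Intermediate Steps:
$D{\left(L \right)} = L^{2}$
$- 45 D{\left(-3 \right)} = - 45 \left(-3\right)^{2} = \left(-45\right) 9 = -405$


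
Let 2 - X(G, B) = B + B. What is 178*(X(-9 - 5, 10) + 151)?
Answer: 23674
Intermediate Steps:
X(G, B) = 2 - 2*B (X(G, B) = 2 - (B + B) = 2 - 2*B)
178*(X(-9 - 5, 10) + 151) = 178*((2 - 2*10) + 151) = 178*((2 - 20) + 151) = 178*(-18 + 151) = 178*133 = 23674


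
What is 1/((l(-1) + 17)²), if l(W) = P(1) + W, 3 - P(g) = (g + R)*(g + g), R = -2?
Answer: 1/441 ≈ 0.0022676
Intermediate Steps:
P(g) = 3 - 2*g*(-2 + g) (P(g) = 3 - (g - 2)*(g + g) = 3 - (-2 + g)*2*g = 3 - 2*g*(-2 + g))
l(W) = 5 + W (l(W) = (3 - 2*1² + 4*1) + W = (3 - 2*1 + 4) + W = (3 - 2 + 4) + W = 5 + W)
1/((l(-1) + 17)²) = 1/(((5 - 1) + 17)²) = 1/((4 + 17)²) = 1/(21²) = 1/441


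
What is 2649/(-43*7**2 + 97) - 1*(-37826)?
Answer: 25342537/670 ≈ 37825.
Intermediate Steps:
2649/(-43*7**2 + 97) - 1*(-37826) = 2649/(-43*49 + 97) + 37826 = 2649/(-2107 + 97) + 37826 = 2649/(-2010) + 37826 = 2649*(-1/2010) + 37826 = -883/670 + 37826 = 25342537/670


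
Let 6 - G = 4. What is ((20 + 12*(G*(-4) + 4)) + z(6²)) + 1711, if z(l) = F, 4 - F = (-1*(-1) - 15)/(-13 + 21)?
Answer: 6755/4 ≈ 1688.8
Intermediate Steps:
G = 2 (G = 6 - 1*4 = 6 - 4 = 2)
F = 23/4 (F = 4 - (-1*(-1) - 15)/(-13 + 21) = 4 - (1 - 15)/8 = 4 - (-14)/8 = 4 - 1*(-7/4) = 4 + 7/4 = 23/4 ≈ 5.7500)
z(l) = 23/4
((20 + 12*(G*(-4) + 4)) + z(6²)) + 1711 = ((20 + 12*(2*(-4) + 4)) + 23/4) + 1711 = ((20 + 12*(-8 + 4)) + 23/4) + 1711 = ((20 + 12*(-4)) + 23/4) + 1711 = ((20 - 48) + 23/4) + 1711 = (-28 + 23/4) + 1711 = -89/4 + 1711 = 6755/4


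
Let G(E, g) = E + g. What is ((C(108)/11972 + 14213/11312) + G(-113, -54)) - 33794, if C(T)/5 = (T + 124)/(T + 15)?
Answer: -141421557725561/4164388368 ≈ -33960.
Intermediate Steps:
C(T) = 5*(124 + T)/(15 + T) (C(T) = 5*((T + 124)/(T + 15)) = 5*((124 + T)/(15 + T)) = 5*(124 + T)/(15 + T))
((C(108)/11972 + 14213/11312) + G(-113, -54)) - 33794 = (((5*(124 + 108)/(15 + 108))/11972 + 14213/11312) + (-113 - 54)) - 33794 = (((5*232/123)*(1/11972) + 14213*(1/11312)) - 167) - 33794 = (((5*(1/123)*232)*(1/11972) + 14213/11312) - 167) - 33794 = (((1160/123)*(1/11972) + 14213/11312) - 167) - 33794 = ((290/368139 + 14213/11312) - 167) - 33794 = (5235640087/4164388368 - 167) - 33794 = -690217217369/4164388368 - 33794 = -141421557725561/4164388368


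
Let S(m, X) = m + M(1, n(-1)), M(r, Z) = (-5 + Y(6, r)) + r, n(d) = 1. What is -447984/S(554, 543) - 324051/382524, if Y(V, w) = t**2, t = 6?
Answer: -28592420917/37359844 ≈ -765.33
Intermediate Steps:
Y(V, w) = 36 (Y(V, w) = 6**2 = 36)
M(r, Z) = 31 + r (M(r, Z) = (-5 + 36) + r = 31 + r)
S(m, X) = 32 + m (S(m, X) = m + (31 + 1) = m + 32 = 32 + m)
-447984/S(554, 543) - 324051/382524 = -447984/(32 + 554) - 324051/382524 = -447984/586 - 324051*1/382524 = -447984*1/586 - 108017/127508 = -223992/293 - 108017/127508 = -28592420917/37359844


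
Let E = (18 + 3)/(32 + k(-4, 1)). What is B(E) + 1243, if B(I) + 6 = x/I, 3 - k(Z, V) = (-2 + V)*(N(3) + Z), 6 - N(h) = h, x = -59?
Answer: 23971/21 ≈ 1141.5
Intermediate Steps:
N(h) = 6 - h
k(Z, V) = 3 - (-2 + V)*(3 + Z) (k(Z, V) = 3 - (-2 + V)*((6 - 1*3) + Z) = 3 - (-2 + V)*((6 - 3) + Z) = 3 - (-2 + V)*(3 + Z))
E = 21/34 (E = (18 + 3)/(32 + (9 - 3*1 + 2*(-4) - 1*1*(-4))) = 21/(32 + (9 - 3 - 8 + 4)) = 21/(32 + 2) = 21/34 ≈ 0.61765)
B(I) = -6 - 59/I
B(E) + 1243 = (-6 - 59/21/34) + 1243 = (-6 - 59*34/21) + 1243 = (-6 - 2006/21) + 1243 = -2132/21 + 1243 = 23971/21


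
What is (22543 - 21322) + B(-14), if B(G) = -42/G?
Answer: 1224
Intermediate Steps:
(22543 - 21322) + B(-14) = (22543 - 21322) - 42/(-14) = 1221 - 42*(-1/14) = 1221 + 3 = 1224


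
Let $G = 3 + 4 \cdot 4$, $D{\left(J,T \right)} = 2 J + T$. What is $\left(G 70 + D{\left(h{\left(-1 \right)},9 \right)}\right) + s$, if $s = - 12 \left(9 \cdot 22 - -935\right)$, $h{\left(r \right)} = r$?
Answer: $-12259$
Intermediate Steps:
$D{\left(J,T \right)} = T + 2 J$
$G = 19$ ($G = 3 + 16 = 19$)
$s = -13596$ ($s = - 12 \left(198 + 935\right) = \left(-12\right) 1133 = -13596$)
$\left(G 70 + D{\left(h{\left(-1 \right)},9 \right)}\right) + s = \left(19 \cdot 70 + \left(9 + 2 \left(-1\right)\right)\right) - 13596 = \left(1330 + \left(9 - 2\right)\right) - 13596 = \left(1330 + 7\right) - 13596 = 1337 - 13596 = -12259$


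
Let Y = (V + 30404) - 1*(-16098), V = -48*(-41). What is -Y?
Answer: -48470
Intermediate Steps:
V = 1968
Y = 48470 (Y = (1968 + 30404) - 1*(-16098) = 32372 + 16098 = 48470)
-Y = -1*48470 = -48470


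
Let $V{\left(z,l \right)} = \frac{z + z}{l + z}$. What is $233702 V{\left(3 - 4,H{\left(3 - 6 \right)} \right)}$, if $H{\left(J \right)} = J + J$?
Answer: $66772$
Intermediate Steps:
$H{\left(J \right)} = 2 J$
$V{\left(z,l \right)} = \frac{2 z}{l + z}$
$233702 V{\left(3 - 4,H{\left(3 - 6 \right)} \right)} = 233702 \frac{2 \left(3 - 4\right)}{2 \left(3 - 6\right) + \left(3 - 4\right)} = 233702 \cdot 2 \left(-1\right) \frac{1}{2 \left(3 - 6\right) - 1} = 233702 \cdot 2 \left(-1\right) \frac{1}{2 \left(-3\right) - 1} = 233702 \cdot 2 \left(-1\right) \frac{1}{-6 - 1} = 233702 \cdot 2 \left(-1\right) \frac{1}{-7} = 233702 \cdot 2 \left(-1\right) \left(- \frac{1}{7}\right) = 233702 \cdot \frac{2}{7} = 66772$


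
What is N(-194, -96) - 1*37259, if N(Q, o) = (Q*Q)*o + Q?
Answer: -3650509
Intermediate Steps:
N(Q, o) = Q + o*Q**2 (N(Q, o) = Q**2*o + Q = o*Q**2 + Q = Q + o*Q**2)
N(-194, -96) - 1*37259 = -194*(1 - 194*(-96)) - 1*37259 = -194*(1 + 18624) - 37259 = -194*18625 - 37259 = -3613250 - 37259 = -3650509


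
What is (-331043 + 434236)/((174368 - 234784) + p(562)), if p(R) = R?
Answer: -103193/59854 ≈ -1.7241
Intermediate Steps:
(-331043 + 434236)/((174368 - 234784) + p(562)) = (-331043 + 434236)/((174368 - 234784) + 562) = 103193/(-60416 + 562) = 103193/(-59854) = 103193*(-1/59854) = -103193/59854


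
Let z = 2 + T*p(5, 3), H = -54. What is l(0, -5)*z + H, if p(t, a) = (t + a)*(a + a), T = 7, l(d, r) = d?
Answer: -54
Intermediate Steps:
p(t, a) = 2*a*(a + t) (p(t, a) = (a + t)*(2*a) = 2*a*(a + t))
z = 338 (z = 2 + 7*(2*3*(3 + 5)) = 2 + 7*(2*3*8) = 2 + 7*48 = 2 + 336 = 338)
l(0, -5)*z + H = 0*338 - 54 = 0 - 54 = -54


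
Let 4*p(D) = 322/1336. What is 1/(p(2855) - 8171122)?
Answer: -2672/21833237823 ≈ -1.2238e-7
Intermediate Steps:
p(D) = 161/2672 (p(D) = (322/1336)/4 = (322*(1/1336))/4 = (1/4)*(161/668) = 161/2672)
1/(p(2855) - 8171122) = 1/(161/2672 - 8171122) = 1/(-21833237823/2672) = -2672/21833237823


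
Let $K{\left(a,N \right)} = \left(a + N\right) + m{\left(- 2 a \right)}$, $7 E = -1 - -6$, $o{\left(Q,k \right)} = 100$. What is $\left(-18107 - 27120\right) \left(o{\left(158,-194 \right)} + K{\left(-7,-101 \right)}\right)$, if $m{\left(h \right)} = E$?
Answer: $329511$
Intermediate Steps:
$E = \frac{5}{7}$ ($E = \frac{-1 - -6}{7} = \frac{-1 + 6}{7} = \frac{1}{7} \cdot 5 = \frac{5}{7} \approx 0.71429$)
$m{\left(h \right)} = \frac{5}{7}$
$K{\left(a,N \right)} = \frac{5}{7} + N + a$ ($K{\left(a,N \right)} = \left(a + N\right) + \frac{5}{7} = \left(N + a\right) + \frac{5}{7} = \frac{5}{7} + N + a$)
$\left(-18107 - 27120\right) \left(o{\left(158,-194 \right)} + K{\left(-7,-101 \right)}\right) = \left(-18107 - 27120\right) \left(100 - \frac{751}{7}\right) = - 45227 \left(100 - \frac{751}{7}\right) = \left(-45227\right) \left(- \frac{51}{7}\right) = 329511$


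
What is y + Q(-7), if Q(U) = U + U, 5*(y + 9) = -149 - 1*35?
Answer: -299/5 ≈ -59.800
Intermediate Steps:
y = -229/5 (y = -9 + (-149 - 1*35)/5 = -9 + (-149 - 35)/5 = -9 + (1/5)*(-184) = -9 - 184/5 = -229/5 ≈ -45.800)
Q(U) = 2*U
y + Q(-7) = -229/5 + 2*(-7) = -229/5 - 14 = -299/5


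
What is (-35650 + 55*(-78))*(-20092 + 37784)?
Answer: -706618480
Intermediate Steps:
(-35650 + 55*(-78))*(-20092 + 37784) = (-35650 - 4290)*17692 = -39940*17692 = -706618480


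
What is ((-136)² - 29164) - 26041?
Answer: -36709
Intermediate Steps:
((-136)² - 29164) - 26041 = (18496 - 29164) - 26041 = -10668 - 26041 = -36709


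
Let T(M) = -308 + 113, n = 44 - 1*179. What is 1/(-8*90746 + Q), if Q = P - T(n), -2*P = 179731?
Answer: -2/1631277 ≈ -1.2260e-6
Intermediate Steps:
P = -179731/2 (P = -½*179731 = -179731/2 ≈ -89866.)
n = -135 (n = 44 - 179 = -135)
T(M) = -195
Q = -179341/2 (Q = -179731/2 - 1*(-195) = -179731/2 + 195 = -179341/2 ≈ -89671.)
1/(-8*90746 + Q) = 1/(-8*90746 - 179341/2) = 1/(-725968 - 179341/2) = 1/(-1631277/2) = -2/1631277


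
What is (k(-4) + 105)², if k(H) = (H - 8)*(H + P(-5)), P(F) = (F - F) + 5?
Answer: 8649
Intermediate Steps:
P(F) = 5 (P(F) = 0 + 5 = 5)
k(H) = (-8 + H)*(5 + H) (k(H) = (H - 8)*(H + 5) = (-8 + H)*(5 + H))
(k(-4) + 105)² = ((-40 + (-4)² - 3*(-4)) + 105)² = ((-40 + 16 + 12) + 105)² = (-12 + 105)² = 93² = 8649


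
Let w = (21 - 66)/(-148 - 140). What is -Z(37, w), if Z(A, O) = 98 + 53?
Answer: -151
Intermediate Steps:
w = 5/32 (w = -45/(-288) = -45*(-1/288) = 5/32 ≈ 0.15625)
Z(A, O) = 151
-Z(37, w) = -1*151 = -151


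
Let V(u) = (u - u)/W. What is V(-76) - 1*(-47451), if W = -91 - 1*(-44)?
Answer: 47451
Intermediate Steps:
W = -47 (W = -91 + 44 = -47)
V(u) = 0 (V(u) = (u - u)/(-47) = 0*(-1/47) = 0)
V(-76) - 1*(-47451) = 0 - 1*(-47451) = 0 + 47451 = 47451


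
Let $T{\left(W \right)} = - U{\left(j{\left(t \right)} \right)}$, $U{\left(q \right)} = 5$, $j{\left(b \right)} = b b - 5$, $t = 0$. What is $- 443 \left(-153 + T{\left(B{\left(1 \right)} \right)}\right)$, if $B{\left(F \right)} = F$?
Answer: $69994$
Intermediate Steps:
$j{\left(b \right)} = -5 + b^{2}$ ($j{\left(b \right)} = b^{2} - 5 = -5 + b^{2}$)
$T{\left(W \right)} = -5$ ($T{\left(W \right)} = \left(-1\right) 5 = -5$)
$- 443 \left(-153 + T{\left(B{\left(1 \right)} \right)}\right) = - 443 \left(-153 - 5\right) = \left(-443\right) \left(-158\right) = 69994$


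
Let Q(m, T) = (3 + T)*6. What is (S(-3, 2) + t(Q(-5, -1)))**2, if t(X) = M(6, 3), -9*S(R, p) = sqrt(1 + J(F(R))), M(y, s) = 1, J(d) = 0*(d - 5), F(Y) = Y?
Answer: 64/81 ≈ 0.79012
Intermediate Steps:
J(d) = 0 (J(d) = 0*(-5 + d) = 0)
Q(m, T) = 18 + 6*T
S(R, p) = -1/9 (S(R, p) = -sqrt(1 + 0)/9 = -sqrt(1)/9 = -1/9*1 = -1/9)
t(X) = 1
(S(-3, 2) + t(Q(-5, -1)))**2 = (-1/9 + 1)**2 = (8/9)**2 = 64/81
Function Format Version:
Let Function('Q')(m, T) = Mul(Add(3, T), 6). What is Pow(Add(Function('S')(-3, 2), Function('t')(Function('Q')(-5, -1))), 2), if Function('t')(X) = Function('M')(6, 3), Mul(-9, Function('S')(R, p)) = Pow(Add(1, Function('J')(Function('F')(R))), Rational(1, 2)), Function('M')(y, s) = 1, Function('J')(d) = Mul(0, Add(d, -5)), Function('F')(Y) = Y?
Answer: Rational(64, 81) ≈ 0.79012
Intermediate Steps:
Function('J')(d) = 0 (Function('J')(d) = Mul(0, Add(-5, d)) = 0)
Function('Q')(m, T) = Add(18, Mul(6, T))
Function('S')(R, p) = Rational(-1, 9) (Function('S')(R, p) = Mul(Rational(-1, 9), Pow(Add(1, 0), Rational(1, 2))) = Mul(Rational(-1, 9), Pow(1, Rational(1, 2))) = Mul(Rational(-1, 9), 1) = Rational(-1, 9))
Function('t')(X) = 1
Pow(Add(Function('S')(-3, 2), Function('t')(Function('Q')(-5, -1))), 2) = Pow(Add(Rational(-1, 9), 1), 2) = Pow(Rational(8, 9), 2) = Rational(64, 81)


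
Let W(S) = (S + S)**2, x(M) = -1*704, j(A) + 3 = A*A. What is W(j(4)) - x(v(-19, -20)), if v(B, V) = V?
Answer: 1380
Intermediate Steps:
j(A) = -3 + A**2 (j(A) = -3 + A*A = -3 + A**2)
x(M) = -704
W(S) = 4*S**2 (W(S) = (2*S)**2 = 4*S**2)
W(j(4)) - x(v(-19, -20)) = 4*(-3 + 4**2)**2 - 1*(-704) = 4*(-3 + 16)**2 + 704 = 4*13**2 + 704 = 4*169 + 704 = 676 + 704 = 1380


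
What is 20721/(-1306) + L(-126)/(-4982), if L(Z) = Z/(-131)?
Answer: -6761779719/426175226 ≈ -15.866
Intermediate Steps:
L(Z) = -Z/131 (L(Z) = Z*(-1/131) = -Z/131)
20721/(-1306) + L(-126)/(-4982) = 20721/(-1306) - 1/131*(-126)/(-4982) = 20721*(-1/1306) + (126/131)*(-1/4982) = -20721/1306 - 63/326321 = -6761779719/426175226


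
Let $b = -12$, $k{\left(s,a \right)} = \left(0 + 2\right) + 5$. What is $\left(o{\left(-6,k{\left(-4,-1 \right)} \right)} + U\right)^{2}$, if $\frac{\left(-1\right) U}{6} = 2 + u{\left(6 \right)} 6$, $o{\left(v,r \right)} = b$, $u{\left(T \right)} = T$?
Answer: $57600$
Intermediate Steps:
$k{\left(s,a \right)} = 7$ ($k{\left(s,a \right)} = 2 + 5 = 7$)
$o{\left(v,r \right)} = -12$
$U = -228$ ($U = - 6 \left(2 + 6 \cdot 6\right) = - 6 \left(2 + 36\right) = \left(-6\right) 38 = -228$)
$\left(o{\left(-6,k{\left(-4,-1 \right)} \right)} + U\right)^{2} = \left(-12 - 228\right)^{2} = \left(-240\right)^{2} = 57600$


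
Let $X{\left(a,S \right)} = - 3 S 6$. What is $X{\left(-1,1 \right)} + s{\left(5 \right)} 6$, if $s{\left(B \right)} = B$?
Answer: $12$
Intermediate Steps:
$X{\left(a,S \right)} = - 18 S$
$X{\left(-1,1 \right)} + s{\left(5 \right)} 6 = \left(-18\right) 1 + 5 \cdot 6 = -18 + 30 = 12$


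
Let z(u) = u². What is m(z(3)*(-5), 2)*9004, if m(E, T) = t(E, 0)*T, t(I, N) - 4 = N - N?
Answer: 72032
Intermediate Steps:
t(I, N) = 4 (t(I, N) = 4 + (N - N) = 4 + 0 = 4)
m(E, T) = 4*T
m(z(3)*(-5), 2)*9004 = (4*2)*9004 = 8*9004 = 72032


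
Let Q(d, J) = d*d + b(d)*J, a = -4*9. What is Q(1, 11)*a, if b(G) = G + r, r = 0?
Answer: -432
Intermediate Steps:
b(G) = G (b(G) = G + 0 = G)
a = -36
Q(d, J) = d**2 + J*d (Q(d, J) = d*d + d*J = d**2 + J*d)
Q(1, 11)*a = (1*(11 + 1))*(-36) = (1*12)*(-36) = 12*(-36) = -432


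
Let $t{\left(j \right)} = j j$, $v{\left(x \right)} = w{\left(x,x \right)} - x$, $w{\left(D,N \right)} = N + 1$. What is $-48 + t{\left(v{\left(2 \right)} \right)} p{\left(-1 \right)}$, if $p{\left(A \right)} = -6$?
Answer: $-54$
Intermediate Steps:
$w{\left(D,N \right)} = 1 + N$
$v{\left(x \right)} = 1$ ($v{\left(x \right)} = \left(1 + x\right) - x = 1$)
$t{\left(j \right)} = j^{2}$
$-48 + t{\left(v{\left(2 \right)} \right)} p{\left(-1 \right)} = -48 + 1^{2} \left(-6\right) = -48 + 1 \left(-6\right) = -48 - 6 = -54$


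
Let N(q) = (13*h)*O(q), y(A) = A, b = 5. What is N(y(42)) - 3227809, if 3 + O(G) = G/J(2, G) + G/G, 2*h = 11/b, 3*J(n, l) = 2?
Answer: -32269367/10 ≈ -3.2269e+6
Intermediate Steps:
J(n, l) = ⅔ (J(n, l) = (⅓)*2 = ⅔)
h = 11/10 (h = (11/5)/2 = (11*(⅕))/2 = (½)*(11/5) = 11/10 ≈ 1.1000)
O(G) = -2 + 3*G/2 (O(G) = -3 + (G/(⅔) + G/G) = -3 + (G*(3/2) + 1) = -3 + (3*G/2 + 1) = -3 + (1 + 3*G/2) = -2 + 3*G/2)
N(q) = -143/5 + 429*q/20 (N(q) = (13*(11/10))*(-2 + 3*q/2) = 143*(-2 + 3*q/2)/10 = -143/5 + 429*q/20)
N(y(42)) - 3227809 = (-143/5 + (429/20)*42) - 3227809 = (-143/5 + 9009/10) - 3227809 = 8723/10 - 3227809 = -32269367/10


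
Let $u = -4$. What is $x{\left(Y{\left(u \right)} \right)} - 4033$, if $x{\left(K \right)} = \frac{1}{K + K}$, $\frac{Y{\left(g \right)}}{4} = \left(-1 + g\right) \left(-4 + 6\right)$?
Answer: $- \frac{322641}{80} \approx -4033.0$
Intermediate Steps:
$Y{\left(g \right)} = -8 + 8 g$ ($Y{\left(g \right)} = 4 \left(-1 + g\right) \left(-4 + 6\right) = 4 \left(-1 + g\right) 2 = 4 \left(-2 + 2 g\right) = -8 + 8 g$)
$x{\left(K \right)} = \frac{1}{2 K}$
$x{\left(Y{\left(u \right)} \right)} - 4033 = \frac{1}{2 \left(-8 + 8 \left(-4\right)\right)} - 4033 = \frac{1}{2 \left(-8 - 32\right)} - 4033 = \frac{1}{2 \left(-40\right)} - 4033 = \frac{1}{2} \left(- \frac{1}{40}\right) - 4033 = - \frac{1}{80} - 4033 = - \frac{322641}{80}$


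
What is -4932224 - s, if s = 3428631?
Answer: -8360855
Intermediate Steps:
-4932224 - s = -4932224 - 1*3428631 = -4932224 - 3428631 = -8360855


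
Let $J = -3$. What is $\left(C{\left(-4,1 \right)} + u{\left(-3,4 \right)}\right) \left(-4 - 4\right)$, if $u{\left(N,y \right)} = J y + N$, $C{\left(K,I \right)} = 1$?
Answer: $112$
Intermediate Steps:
$u{\left(N,y \right)} = N - 3 y$ ($u{\left(N,y \right)} = - 3 y + N = N - 3 y$)
$\left(C{\left(-4,1 \right)} + u{\left(-3,4 \right)}\right) \left(-4 - 4\right) = \left(1 - 15\right) \left(-4 - 4\right) = \left(1 - 15\right) \left(-8\right) = \left(-14\right) \left(-8\right) = 112$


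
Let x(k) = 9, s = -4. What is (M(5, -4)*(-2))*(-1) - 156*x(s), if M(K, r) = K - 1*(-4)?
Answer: -1386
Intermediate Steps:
M(K, r) = 4 + K (M(K, r) = K + 4 = 4 + K)
(M(5, -4)*(-2))*(-1) - 156*x(s) = ((4 + 5)*(-2))*(-1) - 156*9 = (9*(-2))*(-1) - 1404 = -18*(-1) - 1404 = 18 - 1404 = -1386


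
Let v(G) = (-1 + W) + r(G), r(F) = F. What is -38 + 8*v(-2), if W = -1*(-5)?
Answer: -22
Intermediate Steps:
W = 5
v(G) = 4 + G (v(G) = (-1 + 5) + G = 4 + G)
-38 + 8*v(-2) = -38 + 8*(4 - 2) = -38 + 8*2 = -38 + 16 = -22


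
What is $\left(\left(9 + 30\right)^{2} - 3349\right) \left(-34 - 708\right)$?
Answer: $1356376$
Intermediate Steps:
$\left(\left(9 + 30\right)^{2} - 3349\right) \left(-34 - 708\right) = \left(39^{2} - 3349\right) \left(-742\right) = \left(1521 - 3349\right) \left(-742\right) = \left(-1828\right) \left(-742\right) = 1356376$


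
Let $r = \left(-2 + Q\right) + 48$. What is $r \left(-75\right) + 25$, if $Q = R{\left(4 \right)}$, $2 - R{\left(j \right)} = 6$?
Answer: $-3125$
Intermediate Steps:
$R{\left(j \right)} = -4$ ($R{\left(j \right)} = 2 - 6 = -4$)
$Q = -4$
$r = 42$ ($r = \left(-2 - 4\right) + 48 = -6 + 48 = 42$)
$r \left(-75\right) + 25 = 42 \left(-75\right) + 25 = -3150 + 25 = -3125$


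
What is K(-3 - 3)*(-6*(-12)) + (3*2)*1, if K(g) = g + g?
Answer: -858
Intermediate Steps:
K(g) = 2*g
K(-3 - 3)*(-6*(-12)) + (3*2)*1 = (2*(-3 - 3))*(-6*(-12)) + (3*2)*1 = (2*(-6))*72 + 6*1 = -12*72 + 6 = -864 + 6 = -858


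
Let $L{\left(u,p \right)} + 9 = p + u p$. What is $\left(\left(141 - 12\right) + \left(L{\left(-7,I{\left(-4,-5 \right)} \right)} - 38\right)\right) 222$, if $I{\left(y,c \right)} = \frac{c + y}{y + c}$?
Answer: $16872$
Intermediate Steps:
$I{\left(y,c \right)} = 1$ ($I{\left(y,c \right)} = \frac{c + y}{c + y} = 1$)
$L{\left(u,p \right)} = -9 + p + p u$ ($L{\left(u,p \right)} = -9 + \left(p + u p\right) = -9 + \left(p + p u\right) = -9 + p + p u$)
$\left(\left(141 - 12\right) + \left(L{\left(-7,I{\left(-4,-5 \right)} \right)} - 38\right)\right) 222 = \left(\left(141 - 12\right) + \left(\left(-9 + 1 + 1 \left(-7\right)\right) - 38\right)\right) 222 = \left(129 - 53\right) 222 = 76 \cdot 222 = 16872$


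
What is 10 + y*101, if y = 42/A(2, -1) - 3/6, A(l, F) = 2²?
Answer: 1020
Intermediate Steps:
A(l, F) = 4
y = 10 (y = 42/4 - 3/6 = 42*(¼) - 3*⅙ = 21/2 - ½ = 10)
10 + y*101 = 10 + 10*101 = 10 + 1010 = 1020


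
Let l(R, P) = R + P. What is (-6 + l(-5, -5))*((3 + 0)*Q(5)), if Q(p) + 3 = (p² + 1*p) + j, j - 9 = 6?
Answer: -2016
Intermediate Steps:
j = 15 (j = 9 + 6 = 15)
l(R, P) = P + R
Q(p) = 12 + p + p² (Q(p) = -3 + ((p² + 1*p) + 15) = -3 + ((p² + p) + 15) = -3 + ((p + p²) + 15) = -3 + (15 + p + p²) = 12 + p + p²)
(-6 + l(-5, -5))*((3 + 0)*Q(5)) = (-6 + (-5 - 5))*((3 + 0)*(12 + 5 + 5²)) = (-6 - 10)*(3*(12 + 5 + 25)) = -48*42 = -16*126 = -2016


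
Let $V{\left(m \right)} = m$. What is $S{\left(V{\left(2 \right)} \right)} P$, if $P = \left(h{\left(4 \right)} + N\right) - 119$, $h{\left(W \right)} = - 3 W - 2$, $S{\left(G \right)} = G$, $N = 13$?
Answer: $-240$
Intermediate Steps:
$h{\left(W \right)} = -2 - 3 W$
$P = -120$ ($P = \left(\left(-2 - 12\right) + 13\right) - 119 = \left(-14 + 13\right) - 119 = -1 - 119 = -120$)
$S{\left(V{\left(2 \right)} \right)} P = 2 \left(-120\right) = -240$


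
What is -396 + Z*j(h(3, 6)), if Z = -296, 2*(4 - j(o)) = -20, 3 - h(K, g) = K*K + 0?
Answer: -4540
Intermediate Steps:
h(K, g) = 3 - K² (h(K, g) = 3 - (K*K + 0) = 3 - (K² + 0) = 3 - K²)
j(o) = 14 (j(o) = 4 - ½*(-20) = 4 + 10 = 14)
-396 + Z*j(h(3, 6)) = -396 - 296*14 = -396 - 4144 = -4540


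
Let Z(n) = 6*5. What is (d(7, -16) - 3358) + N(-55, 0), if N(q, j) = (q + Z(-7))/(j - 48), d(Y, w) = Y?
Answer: -160823/48 ≈ -3350.5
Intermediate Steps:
Z(n) = 30
N(q, j) = (30 + q)/(-48 + j) (N(q, j) = (q + 30)/(j - 48) = (30 + q)/(-48 + j))
(d(7, -16) - 3358) + N(-55, 0) = (7 - 3358) + (30 - 55)/(-48 + 0) = -3351 - 25/(-48) = -3351 - 1/48*(-25) = -3351 + 25/48 = -160823/48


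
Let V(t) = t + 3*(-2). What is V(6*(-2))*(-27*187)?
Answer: 90882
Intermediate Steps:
V(t) = -6 + t (V(t) = t - 6 = -6 + t)
V(6*(-2))*(-27*187) = (-6 + 6*(-2))*(-27*187) = (-6 - 12)*(-5049) = -18*(-5049) = 90882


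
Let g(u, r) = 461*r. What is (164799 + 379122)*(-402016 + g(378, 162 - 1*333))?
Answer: -261542781087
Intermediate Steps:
(164799 + 379122)*(-402016 + g(378, 162 - 1*333)) = (164799 + 379122)*(-402016 + 461*(162 - 1*333)) = 543921*(-402016 + 461*(162 - 333)) = 543921*(-402016 + 461*(-171)) = 543921*(-402016 - 78831) = 543921*(-480847) = -261542781087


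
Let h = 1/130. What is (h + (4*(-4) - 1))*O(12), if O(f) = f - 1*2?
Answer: -2209/13 ≈ -169.92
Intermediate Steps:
O(f) = -2 + f (O(f) = f - 2 = -2 + f)
h = 1/130 ≈ 0.0076923
(h + (4*(-4) - 1))*O(12) = (1/130 + (4*(-4) - 1))*(-2 + 12) = (1/130 + (-16 - 1))*10 = (1/130 - 17)*10 = -2209/130*10 = -2209/13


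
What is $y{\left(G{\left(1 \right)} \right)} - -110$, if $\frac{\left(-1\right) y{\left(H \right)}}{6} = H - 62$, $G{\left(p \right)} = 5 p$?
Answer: $452$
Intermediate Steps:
$y{\left(H \right)} = 372 - 6 H$ ($y{\left(H \right)} = - 6 \left(H - 62\right) = - 6 \left(-62 + H\right) = 372 - 6 H$)
$y{\left(G{\left(1 \right)} \right)} - -110 = \left(372 - 6 \cdot 5 \cdot 1\right) - -110 = \left(372 - 30\right) + 110 = 342 + 110 = 452$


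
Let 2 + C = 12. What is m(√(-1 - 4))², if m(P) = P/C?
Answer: -1/20 ≈ -0.050000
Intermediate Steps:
C = 10 (C = -2 + 12 = 10)
m(P) = P/10
m(√(-1 - 4))² = (√(-1 - 4)/10)² = (√(-5)/10)² = ((I*√5)/10)² = (I*√5/10)² = -1/20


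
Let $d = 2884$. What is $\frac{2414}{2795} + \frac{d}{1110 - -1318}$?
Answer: $\frac{3480493}{1696565} \approx 2.0515$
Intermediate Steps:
$\frac{2414}{2795} + \frac{d}{1110 - -1318} = \frac{2414}{2795} + \frac{2884}{1110 - -1318} = 2414 \cdot \frac{1}{2795} + \frac{2884}{1110 + 1318} = \frac{2414}{2795} + \frac{2884}{2428} = \frac{2414}{2795} + 2884 \cdot \frac{1}{2428} = \frac{2414}{2795} + \frac{721}{607} = \frac{3480493}{1696565}$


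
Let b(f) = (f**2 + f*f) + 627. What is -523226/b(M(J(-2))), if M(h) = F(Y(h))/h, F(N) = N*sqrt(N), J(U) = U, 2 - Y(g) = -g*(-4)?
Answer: -523226/1127 ≈ -464.26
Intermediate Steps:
Y(g) = 2 - 4*g (Y(g) = 2 - (-g)*(-4) = 2 - 4*g)
F(N) = N**(3/2)
M(h) = (2 - 4*h)**(3/2)/h
b(f) = 627 + 2*f**2 (b(f) = (f**2 + f**2) + 627 = 2*f**2 + 627 = 627 + 2*f**2)
-523226/b(M(J(-2))) = -523226/(627 + 2*((2 - 4*(-2))**(3/2)/(-2))**2) = -523226/(627 + 2*(-(2 + 8)**(3/2)/2)**2) = -523226/(627 + 2*(-5*sqrt(10))**2) = -523226/(627 + 2*250) = -523226/(627 + 500) = -523226/1127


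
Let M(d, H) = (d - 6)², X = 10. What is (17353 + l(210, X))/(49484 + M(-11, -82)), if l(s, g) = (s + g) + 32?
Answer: 17605/49773 ≈ 0.35371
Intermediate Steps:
M(d, H) = (-6 + d)²
l(s, g) = 32 + g + s (l(s, g) = (g + s) + 32 = 32 + g + s)
(17353 + l(210, X))/(49484 + M(-11, -82)) = (17353 + (32 + 10 + 210))/(49484 + (-6 - 11)²) = (17353 + 252)/(49484 + (-17)²) = 17605/(49484 + 289) = 17605/49773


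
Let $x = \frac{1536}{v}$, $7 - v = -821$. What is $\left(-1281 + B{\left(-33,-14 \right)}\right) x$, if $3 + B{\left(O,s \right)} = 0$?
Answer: $- \frac{54784}{23} \approx -2381.9$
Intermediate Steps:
$v = 828$ ($v = 7 - -821 = 7 + 821 = 828$)
$B{\left(O,s \right)} = -3$ ($B{\left(O,s \right)} = -3 + 0 = -3$)
$x = \frac{128}{69}$ ($x = \frac{1536}{828} = 1536 \cdot \frac{1}{828} = \frac{128}{69} \approx 1.8551$)
$\left(-1281 + B{\left(-33,-14 \right)}\right) x = \left(-1281 - 3\right) \frac{128}{69} = \left(-1284\right) \frac{128}{69} = - \frac{54784}{23}$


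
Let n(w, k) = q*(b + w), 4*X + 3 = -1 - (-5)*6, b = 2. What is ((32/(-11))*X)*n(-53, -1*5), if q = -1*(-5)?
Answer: 53040/11 ≈ 4821.8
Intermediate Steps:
X = 13/2 (X = -¾ + (-1 - (-5)*6)/4 = -¾ + (-1 - 1*(-30))/4 = -¾ + (-1 + 30)/4 = -¾ + (¼)*29 = -¾ + 29/4 = 13/2 ≈ 6.5000)
q = 5
n(w, k) = 10 + 5*w (n(w, k) = 5*(2 + w) = 10 + 5*w)
((32/(-11))*X)*n(-53, -1*5) = ((32/(-11))*(13/2))*(10 + 5*(-53)) = ((32*(-1/11))*(13/2))*(10 - 265) = -32/11*13/2*(-255) = -208/11*(-255) = 53040/11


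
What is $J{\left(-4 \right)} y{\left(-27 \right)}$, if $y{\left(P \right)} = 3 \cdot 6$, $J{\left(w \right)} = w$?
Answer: $-72$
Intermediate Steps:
$y{\left(P \right)} = 18$
$J{\left(-4 \right)} y{\left(-27 \right)} = \left(-4\right) 18 = -72$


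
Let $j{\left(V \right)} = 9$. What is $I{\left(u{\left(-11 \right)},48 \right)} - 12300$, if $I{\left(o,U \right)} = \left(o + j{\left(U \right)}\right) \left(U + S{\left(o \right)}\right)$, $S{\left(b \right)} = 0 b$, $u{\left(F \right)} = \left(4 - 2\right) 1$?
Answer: $-11772$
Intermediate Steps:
$u{\left(F \right)} = 2$ ($u{\left(F \right)} = 2 \cdot 1 = 2$)
$S{\left(b \right)} = 0$
$I{\left(o,U \right)} = U \left(9 + o\right)$ ($I{\left(o,U \right)} = \left(o + 9\right) \left(U + 0\right) = \left(9 + o\right) U = U \left(9 + o\right)$)
$I{\left(u{\left(-11 \right)},48 \right)} - 12300 = 48 \left(9 + 2\right) - 12300 = 48 \cdot 11 - 12300 = 528 - 12300 = -11772$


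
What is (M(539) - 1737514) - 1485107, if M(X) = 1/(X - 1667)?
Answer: -3635116489/1128 ≈ -3.2226e+6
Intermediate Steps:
M(X) = 1/(-1667 + X)
(M(539) - 1737514) - 1485107 = (1/(-1667 + 539) - 1737514) - 1485107 = (1/(-1128) - 1737514) - 1485107 = (-1/1128 - 1737514) - 1485107 = -1959915793/1128 - 1485107 = -3635116489/1128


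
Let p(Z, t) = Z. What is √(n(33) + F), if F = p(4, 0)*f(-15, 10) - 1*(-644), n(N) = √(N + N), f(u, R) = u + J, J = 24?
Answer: √(680 + √66) ≈ 26.232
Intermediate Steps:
f(u, R) = 24 + u (f(u, R) = u + 24 = 24 + u)
n(N) = √2*√N (n(N) = √(2*N) = √2*√N)
F = 680 (F = 4*(24 - 15) - 1*(-644) = 4*9 + 644 = 36 + 644 = 680)
√(n(33) + F) = √(√2*√33 + 680) = √(√66 + 680) = √(680 + √66)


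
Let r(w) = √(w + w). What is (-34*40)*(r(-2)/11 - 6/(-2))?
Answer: -4080 - 2720*I/11 ≈ -4080.0 - 247.27*I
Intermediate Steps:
r(w) = √2*√w (r(w) = √(2*w) = √2*√w)
(-34*40)*(r(-2)/11 - 6/(-2)) = (-34*40)*((√2*√(-2))/11 - 6/(-2)) = -1360*((√2*(I*√2))*(1/11) - 6*(-½)) = -1360*((2*I)*(1/11) + 3) = -1360*(2*I/11 + 3) = -1360*(3 + 2*I/11) = -4080 - 2720*I/11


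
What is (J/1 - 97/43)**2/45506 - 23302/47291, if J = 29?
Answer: -949050886944/1989546415427 ≈ -0.47702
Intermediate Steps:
(J/1 - 97/43)**2/45506 - 23302/47291 = (29/1 - 97/43)**2/45506 - 23302/47291 = (29*1 - 97*1/43)**2*(1/45506) - 23302*1/47291 = (29 - 97/43)**2*(1/45506) - 23302/47291 = (1150/43)**2*(1/45506) - 23302/47291 = (1322500/1849)*(1/45506) - 23302/47291 = 661250/42070297 - 23302/47291 = -949050886944/1989546415427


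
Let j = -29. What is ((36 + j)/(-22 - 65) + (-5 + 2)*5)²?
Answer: 1721344/7569 ≈ 227.42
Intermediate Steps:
((36 + j)/(-22 - 65) + (-5 + 2)*5)² = ((36 - 29)/(-22 - 65) + (-5 + 2)*5)² = (7/(-87) - 3*5)² = (7*(-1/87) - 15)² = (-7/87 - 15)² = (-1312/87)² = 1721344/7569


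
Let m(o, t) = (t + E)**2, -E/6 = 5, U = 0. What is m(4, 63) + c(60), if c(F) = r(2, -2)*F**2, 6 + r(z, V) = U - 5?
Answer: -38511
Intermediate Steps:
E = -30 (E = -6*5 = -30)
r(z, V) = -11 (r(z, V) = -6 + (0 - 5) = -6 - 5 = -11)
c(F) = -11*F**2
m(o, t) = (-30 + t)**2 (m(o, t) = (t - 30)**2 = (-30 + t)**2)
m(4, 63) + c(60) = (-30 + 63)**2 - 11*60**2 = 33**2 - 11*3600 = 1089 - 39600 = -38511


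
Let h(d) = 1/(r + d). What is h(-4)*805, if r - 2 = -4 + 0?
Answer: -805/6 ≈ -134.17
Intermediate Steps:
r = -2 (r = 2 + (-4 + 0) = 2 - 4 = -2)
h(d) = 1/(-2 + d)
h(-4)*805 = 805/(-2 - 4) = 805/(-6) = -⅙*805 = -805/6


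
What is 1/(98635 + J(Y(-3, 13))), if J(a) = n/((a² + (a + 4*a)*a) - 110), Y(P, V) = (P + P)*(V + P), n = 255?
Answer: 4298/423933281 ≈ 1.0138e-5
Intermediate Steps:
Y(P, V) = 2*P*(P + V) (Y(P, V) = (2*P)*(P + V) = 2*P*(P + V))
J(a) = 255/(-110 + 6*a²) (J(a) = 255/((a² + (a + 4*a)*a) - 110) = 255/((a² + (5*a)*a) - 110) = 255/((a² + 5*a²) - 110) = 255/(6*a² - 110) = 255/(-110 + 6*a²))
1/(98635 + J(Y(-3, 13))) = 1/(98635 + 255/(2*(-55 + 3*(2*(-3)*(-3 + 13))²))) = 1/(98635 + 255/(2*(-55 + 3*(2*(-3)*10)²))) = 1/(98635 + 255/(2*(-55 + 3*(-60)²))) = 1/(98635 + 255/(2*(-55 + 3*3600))) = 1/(98635 + 255/(2*(-55 + 10800))) = 1/(98635 + (255/2)/10745) = 1/(98635 + (255/2)*(1/10745)) = 1/(98635 + 51/4298) = 1/(423933281/4298) = 4298/423933281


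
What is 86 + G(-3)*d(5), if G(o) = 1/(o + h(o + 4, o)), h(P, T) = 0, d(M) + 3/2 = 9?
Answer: 167/2 ≈ 83.500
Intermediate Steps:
d(M) = 15/2 (d(M) = -3/2 + 9 = 15/2)
G(o) = 1/o (G(o) = 1/(o + 0) = 1/o)
86 + G(-3)*d(5) = 86 + (15/2)/(-3) = 86 - 1/3*15/2 = 86 - 5/2 = 167/2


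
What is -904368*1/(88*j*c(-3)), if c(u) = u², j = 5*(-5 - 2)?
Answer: 37682/1155 ≈ 32.625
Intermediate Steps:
j = -35 (j = 5*(-7) = -35)
-904368*1/(88*j*c(-3)) = -904368/(((-3)²*88)*(-35)) = -904368/((9*88)*(-35)) = -904368/(792*(-35)) = -904368/(-27720) = -904368*(-1/27720) = 37682/1155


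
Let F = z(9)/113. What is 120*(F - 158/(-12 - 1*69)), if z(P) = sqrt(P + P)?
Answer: 6320/27 + 360*sqrt(2)/113 ≈ 238.58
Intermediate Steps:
z(P) = sqrt(2)*sqrt(P) (z(P) = sqrt(2*P) = sqrt(2)*sqrt(P))
F = 3*sqrt(2)/113 (F = (sqrt(2)*sqrt(9))/113 = (sqrt(2)*3)*(1/113) = (3*sqrt(2))*(1/113) = 3*sqrt(2)/113 ≈ 0.037546)
120*(F - 158/(-12 - 1*69)) = 120*(3*sqrt(2)/113 - 158/(-12 - 1*69)) = 120*(3*sqrt(2)/113 - 158/(-12 - 69)) = 120*(3*sqrt(2)/113 - 158/(-81)) = 120*(3*sqrt(2)/113 - 158*(-1/81)) = 120*(3*sqrt(2)/113 + 158/81) = 120*(158/81 + 3*sqrt(2)/113) = 6320/27 + 360*sqrt(2)/113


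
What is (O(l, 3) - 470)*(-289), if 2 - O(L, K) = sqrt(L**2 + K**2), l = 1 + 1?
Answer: 135252 + 289*sqrt(13) ≈ 1.3629e+5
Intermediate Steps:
l = 2
O(L, K) = 2 - sqrt(K**2 + L**2) (O(L, K) = 2 - sqrt(L**2 + K**2) = 2 - sqrt(K**2 + L**2))
(O(l, 3) - 470)*(-289) = ((2 - sqrt(3**2 + 2**2)) - 470)*(-289) = ((2 - sqrt(9 + 4)) - 470)*(-289) = ((2 - sqrt(13)) - 470)*(-289) = (-468 - sqrt(13))*(-289) = 135252 + 289*sqrt(13)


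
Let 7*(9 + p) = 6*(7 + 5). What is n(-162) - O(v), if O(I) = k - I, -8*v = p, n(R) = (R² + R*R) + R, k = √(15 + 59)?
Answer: 2930247/56 - √74 ≈ 52317.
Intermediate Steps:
k = √74 ≈ 8.6023
n(R) = R + 2*R² (n(R) = (R² + R²) + R = 2*R² + R = R + 2*R²)
p = 9/7 (p = -9 + (6*(7 + 5))/7 = -9 + (6*12)/7 = -9 + (⅐)*72 = -9 + 72/7 = 9/7 ≈ 1.2857)
v = -9/56 (v = -⅛*9/7 = -9/56 ≈ -0.16071)
O(I) = √74 - I
n(-162) - O(v) = -162*(1 + 2*(-162)) - (√74 - 1*(-9/56)) = -162*(1 - 324) - (√74 + 9/56) = -162*(-323) - (9/56 + √74) = 52326 + (-9/56 - √74) = 2930247/56 - √74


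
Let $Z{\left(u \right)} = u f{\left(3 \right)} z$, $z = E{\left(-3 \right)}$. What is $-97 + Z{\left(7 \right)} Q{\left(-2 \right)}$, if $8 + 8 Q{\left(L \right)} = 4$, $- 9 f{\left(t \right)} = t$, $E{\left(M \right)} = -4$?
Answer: $- \frac{305}{3} \approx -101.67$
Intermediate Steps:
$f{\left(t \right)} = - \frac{t}{9}$
$z = -4$
$Q{\left(L \right)} = - \frac{1}{2}$ ($Q{\left(L \right)} = -1 + \frac{1}{8} \cdot 4 = -1 + \frac{1}{2} = - \frac{1}{2}$)
$Z{\left(u \right)} = \frac{4 u}{3}$ ($Z{\left(u \right)} = u \left(\left(- \frac{1}{9}\right) 3\right) \left(-4\right) = u \left(- \frac{1}{3}\right) \left(-4\right) = - \frac{u}{3} \left(-4\right) = \frac{4 u}{3}$)
$-97 + Z{\left(7 \right)} Q{\left(-2 \right)} = -97 + \frac{4}{3} \cdot 7 \left(- \frac{1}{2}\right) = -97 + \frac{28}{3} \left(- \frac{1}{2}\right) = -97 - \frac{14}{3} = - \frac{305}{3}$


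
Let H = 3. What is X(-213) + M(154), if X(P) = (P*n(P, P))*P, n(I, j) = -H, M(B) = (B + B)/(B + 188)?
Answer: -23274143/171 ≈ -1.3611e+5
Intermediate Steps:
M(B) = 2*B/(188 + B) (M(B) = (2*B)/(188 + B) = 2*B/(188 + B))
n(I, j) = -3 (n(I, j) = -1*3 = -3)
X(P) = -3*P² (X(P) = (P*(-3))*P = (-3*P)*P = -3*P²)
X(-213) + M(154) = -3*(-213)² + 2*154/(188 + 154) = -3*45369 + 2*154/342 = -136107 + 2*154*(1/342) = -136107 + 154/171 = -23274143/171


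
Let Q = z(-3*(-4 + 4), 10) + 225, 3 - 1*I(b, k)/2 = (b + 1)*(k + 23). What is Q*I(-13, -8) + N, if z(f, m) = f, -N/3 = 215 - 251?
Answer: 82458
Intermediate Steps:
I(b, k) = 6 - 2*(1 + b)*(23 + k) (I(b, k) = 6 - 2*(b + 1)*(k + 23) = 6 - 2*(1 + b)*(23 + k))
N = 108 (N = -3*(215 - 251) = -3*(-36) = 108)
Q = 225 (Q = -3*(-4 + 4) + 225 = -3*0 + 225 = 0 + 225 = 225)
Q*I(-13, -8) + N = 225*(-40 - 46*(-13) - 2*(-8) - 2*(-13)*(-8)) + 108 = 225*(-40 + 598 + 16 - 208) + 108 = 225*366 + 108 = 82350 + 108 = 82458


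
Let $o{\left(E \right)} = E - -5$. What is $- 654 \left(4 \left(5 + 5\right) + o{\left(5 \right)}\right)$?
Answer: $-32700$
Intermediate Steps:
$o{\left(E \right)} = 5 + E$ ($o{\left(E \right)} = E + 5 = 5 + E$)
$- 654 \left(4 \left(5 + 5\right) + o{\left(5 \right)}\right) = - 654 \left(4 \left(5 + 5\right) + \left(5 + 5\right)\right) = - 654 \left(4 \cdot 10 + 10\right) = - 654 \left(40 + 10\right) = \left(-654\right) 50 = -32700$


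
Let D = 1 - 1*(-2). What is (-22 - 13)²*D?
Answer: 3675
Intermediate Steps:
D = 3 (D = 1 + 2 = 3)
(-22 - 13)²*D = (-22 - 13)²*3 = (-35)²*3 = 1225*3 = 3675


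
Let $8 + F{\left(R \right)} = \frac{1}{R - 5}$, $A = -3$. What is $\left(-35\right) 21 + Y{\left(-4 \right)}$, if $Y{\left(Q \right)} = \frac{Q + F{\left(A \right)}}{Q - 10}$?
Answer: $- \frac{82223}{112} \approx -734.13$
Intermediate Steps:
$F{\left(R \right)} = -8 + \frac{1}{-5 + R}$ ($F{\left(R \right)} = -8 + \frac{1}{R - 5} = -8 + \frac{1}{-5 + R}$)
$Y{\left(Q \right)} = \frac{- \frac{65}{8} + Q}{-10 + Q}$ ($Y{\left(Q \right)} = \frac{Q + \frac{41 - -24}{-5 - 3}}{Q - 10} = \frac{Q + \frac{41 + 24}{-8}}{-10 + Q} = \frac{Q - \frac{65}{8}}{-10 + Q} = \frac{- \frac{65}{8} + Q}{-10 + Q}$)
$\left(-35\right) 21 + Y{\left(-4 \right)} = \left(-35\right) 21 + \frac{- \frac{65}{8} - 4}{-10 - 4} = -735 + \frac{1}{-14} \left(- \frac{97}{8}\right) = -735 - - \frac{97}{112} = -735 + \frac{97}{112} = - \frac{82223}{112}$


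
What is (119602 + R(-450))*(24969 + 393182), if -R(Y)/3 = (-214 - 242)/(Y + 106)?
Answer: 2150431419965/43 ≈ 5.0010e+10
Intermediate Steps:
R(Y) = 1368/(106 + Y) (R(Y) = -3*(-214 - 242)/(Y + 106) = -(-1368)/(106 + Y) = 1368/(106 + Y))
(119602 + R(-450))*(24969 + 393182) = (119602 + 1368/(106 - 450))*(24969 + 393182) = (119602 + 1368/(-344))*418151 = (119602 + 1368*(-1/344))*418151 = (119602 - 171/43)*418151 = (5142715/43)*418151 = 2150431419965/43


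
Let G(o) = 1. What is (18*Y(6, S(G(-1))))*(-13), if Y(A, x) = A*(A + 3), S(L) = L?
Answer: -12636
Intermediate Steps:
Y(A, x) = A*(3 + A)
(18*Y(6, S(G(-1))))*(-13) = (18*(6*(3 + 6)))*(-13) = (18*(6*9))*(-13) = (18*54)*(-13) = 972*(-13) = -12636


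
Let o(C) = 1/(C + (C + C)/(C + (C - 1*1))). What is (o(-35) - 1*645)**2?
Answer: 2426572600516/5832225 ≈ 4.1606e+5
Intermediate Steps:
o(C) = 1/(C + 2*C/(-1 + 2*C)) (o(C) = 1/(C + (2*C)/(C + (C - 1))) = 1/(C + (2*C)/(C + (-1 + C))) = 1/(C + (2*C)/(-1 + 2*C)) = 1/(C + 2*C/(-1 + 2*C)))
(o(-35) - 1*645)**2 = ((-1 + 2*(-35))/((-35)*(1 + 2*(-35))) - 1*645)**2 = (-(-1 - 70)/(35*(1 - 70)) - 645)**2 = (-1/35*(-71)/(-69) - 645)**2 = (-1/35*(-1/69)*(-71) - 645)**2 = (-71/2415 - 645)**2 = (-1557746/2415)**2 = 2426572600516/5832225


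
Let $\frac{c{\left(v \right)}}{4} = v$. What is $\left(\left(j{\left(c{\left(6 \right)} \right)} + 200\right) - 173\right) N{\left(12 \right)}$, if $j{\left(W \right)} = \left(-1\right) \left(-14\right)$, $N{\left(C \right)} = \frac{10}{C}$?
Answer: $\frac{205}{6} \approx 34.167$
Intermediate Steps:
$c{\left(v \right)} = 4 v$
$j{\left(W \right)} = 14$
$\left(\left(j{\left(c{\left(6 \right)} \right)} + 200\right) - 173\right) N{\left(12 \right)} = \left(\left(14 + 200\right) - 173\right) \frac{10}{12} = \left(214 - 173\right) 10 \cdot \frac{1}{12} = 41 \cdot \frac{5}{6} = \frac{205}{6}$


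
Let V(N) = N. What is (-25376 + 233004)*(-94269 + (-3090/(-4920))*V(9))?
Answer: -802440123423/41 ≈ -1.9572e+10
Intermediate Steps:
(-25376 + 233004)*(-94269 + (-3090/(-4920))*V(9)) = (-25376 + 233004)*(-94269 - 3090/(-4920)*9) = 207628*(-94269 - 3090*(-1/4920)*9) = 207628*(-94269 + (103/164)*9) = 207628*(-94269 + 927/164) = 207628*(-15459189/164) = -802440123423/41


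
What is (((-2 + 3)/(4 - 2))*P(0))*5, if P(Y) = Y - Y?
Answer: 0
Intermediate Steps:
P(Y) = 0
(((-2 + 3)/(4 - 2))*P(0))*5 = (((-2 + 3)/(4 - 2))*0)*5 = ((1/2)*0)*5 = ((1*(½))*0)*5 = ((½)*0)*5 = 0*5 = 0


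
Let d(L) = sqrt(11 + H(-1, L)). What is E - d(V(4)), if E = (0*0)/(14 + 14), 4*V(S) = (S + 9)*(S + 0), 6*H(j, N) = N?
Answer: -sqrt(474)/6 ≈ -3.6286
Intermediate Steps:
H(j, N) = N/6
V(S) = S*(9 + S)/4 (V(S) = ((S + 9)*(S + 0))/4 = ((9 + S)*S)/4 = (S*(9 + S))/4 = S*(9 + S)/4)
d(L) = sqrt(11 + L/6)
E = 0 (E = 0/28 = 0*(1/28) = 0)
E - d(V(4)) = 0 - sqrt(396 + 6*((1/4)*4*(9 + 4)))/6 = 0 - sqrt(396 + 6*((1/4)*4*13))/6 = 0 - sqrt(396 + 6*13)/6 = 0 - sqrt(396 + 78)/6 = 0 - sqrt(474)/6 = -sqrt(474)/6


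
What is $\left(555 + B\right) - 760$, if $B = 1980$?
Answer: $1775$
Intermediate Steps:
$\left(555 + B\right) - 760 = \left(555 + 1980\right) - 760 = 2535 - 760 = 1775$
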